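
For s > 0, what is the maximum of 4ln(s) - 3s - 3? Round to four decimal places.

-5.8493

R'(s) = 4/s − 3 = 0 gives s = 4/3.
R''(s) = -4/s², which is negative for s > 0, so this is a local maximum.
R(4/3) = 4·ln(4/3) - 4 - 3 ≈ -5.8493.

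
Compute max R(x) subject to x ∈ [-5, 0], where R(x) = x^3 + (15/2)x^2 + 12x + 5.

13

Differentiating, R'(x) = 3x^2 + 15x + 12; which vanishes at x = -4 and x = -1.
Evaluating at the critical points and endpoints: R(-5) = 15/2,  R(-4) = 13,  R(-1) = -1/2,  R(0) = 5.
Hence the absolute maximum is 13 at x = -4.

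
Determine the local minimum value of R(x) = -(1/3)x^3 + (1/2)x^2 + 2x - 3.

-25/6

R'(x) = -x^2 + x + 2 = 0 at x = -1, 2.
Second-derivative test with R''(x) = -2x + 1: R''(-1) = 3 > 0 ⇒ local minimum; R''(2) = -3 < 0 ⇒ local maximum.
So the local minimum value is R(-1) = -25/6.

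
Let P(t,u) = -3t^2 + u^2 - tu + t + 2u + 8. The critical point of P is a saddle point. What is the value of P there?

∂P/∂t = -6t - u + 1 = 0 and ∂P/∂u = -t + 2u + 2 = 0, so (t, u) = (4/13, -11/13).
The Hessian has P_{tt} = -6, P_{uu} = 2, P_{tu} = -1, giving D = -13 < 0, so the point is a saddle point.
P(4/13, -11/13) = 95/13.

95/13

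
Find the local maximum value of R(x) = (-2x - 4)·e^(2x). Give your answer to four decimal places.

By the product rule, R'(x) = (-4x - 10)·e^(2x). Since e^(2x) > 0, the only critical point is x = -5/2.
R''(-5/2) has the same sign as -4 < 0, so this is a local maximum.
R(-5/2) = (1)·e^(-5) ≈ 0.0067.

0.0067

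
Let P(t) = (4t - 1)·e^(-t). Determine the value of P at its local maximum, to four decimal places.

1.1460

P'(t) = 4·e^(-t) + (4t - 1)·(-1)·e^(-t) = (-4t + 5)·e^(-t). Since e^(-t) > 0, the only critical point is t = 5/4.
P''(5/4) has the same sign as -4 < 0, so this is a local maximum.
P(5/4) = (4)·e^(-5/4) ≈ 1.1460.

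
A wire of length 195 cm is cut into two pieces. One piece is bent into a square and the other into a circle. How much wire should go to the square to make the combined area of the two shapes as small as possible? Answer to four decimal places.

Let x be the length used for the square. Square side x/4; circle radius (195−x)/(2π).
A(x) = (x/4)² + π·((195−x)/(2π))² = x²/16 + (195−x)²/(4π) for 0 ≤ x ≤ 195. A'(x) = x/8 − (195−x)/(2π) = 0 gives x = 4·195/(π+4) ≈ 109.2193.
A'' = 1/8 + 1/(2π) > 0, so this gives the minimum combined area; x ≈ 109.2193 cm to the square.

109.2193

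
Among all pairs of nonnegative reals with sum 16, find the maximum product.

With x + y = 16, the product is P(x) = x(16 − x).
P'(x) = 16 − 2x = 0 gives x = 8; P'' = −2 < 0, so this is the maximum.
P = 8·8 = 64.

64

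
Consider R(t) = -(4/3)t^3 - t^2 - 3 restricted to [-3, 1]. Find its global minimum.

-16/3

The derivative is -4t^2 - 2t, which vanishes at t = -1/2 and t = 0.
Candidates: R(-3) = 24,  R(-1/2) = -37/12,  R(0) = -3,  R(1) = -16/3.
The minimum over the interval is -16/3, attained at t = 1.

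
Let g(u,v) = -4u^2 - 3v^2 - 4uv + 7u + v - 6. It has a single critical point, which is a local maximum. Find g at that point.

∂g/∂u = -8u - 4v + 7 = 0 and ∂g/∂v = -4u - 6v + 1 = 0, so (u, v) = (19/16, -5/8).
The Hessian has g_{uu} = -8, g_{vv} = -6, g_{uv} = -4, giving D = 32 > 0 with g_{uu} < 0, so the point is a local maximum.
g(19/16, -5/8) = -69/32.

-69/32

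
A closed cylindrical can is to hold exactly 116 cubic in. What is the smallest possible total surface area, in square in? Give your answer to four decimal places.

131.6699

With radius r and height h, πr²h = 116 so h = 116/(πr²), and S(r) = 2πr² + 2πrh = 2πr² + 2·116/r.
S'(r) = 4πr − 2·116/r² = 0 ⇒ r³ = 116/(2π), so r ≈ 2.6430 and h = 2r ≈ 5.2859.
S''(r) = 4π + 4·116/r³ > 0, so this is the minimum; S ≈ 131.6699.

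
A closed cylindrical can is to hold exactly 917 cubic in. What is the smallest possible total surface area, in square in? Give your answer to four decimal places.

With radius r and height h, πr²h = 917 so h = 917/(πr²), and S(r) = 2πr² + 2πrh = 2πr² + 2·917/r.
S'(r) = 4πr − 2·917/r² = 0 ⇒ r³ = 917/(2π), so r ≈ 5.2650 and h = 2r ≈ 10.5300.
S''(r) = 4π + 4·917/r³ > 0, so this is the minimum; S ≈ 522.5094.

522.5094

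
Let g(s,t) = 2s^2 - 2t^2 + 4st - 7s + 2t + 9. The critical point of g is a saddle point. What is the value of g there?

∂g/∂s = 4s + 4t - 7 = 0 and ∂g/∂t = 4s - 4t + 2 = 0, so (s, t) = (5/8, 9/8).
The Hessian has g_{ss} = 4, g_{tt} = -4, g_{st} = 4, giving D = -32 < 0, so the point is a saddle point.
g(5/8, 9/8) = 127/16.

127/16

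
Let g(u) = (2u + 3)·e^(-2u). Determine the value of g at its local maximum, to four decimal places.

By the product rule, g'(u) = (-4u - 4)·e^(-2u). Since e^(-2u) > 0, the only critical point is u = -1.
g''(-1) has the same sign as -4 < 0, so this is a local maximum.
g(-1) = (1)·e^(2) ≈ 7.3891.

7.3891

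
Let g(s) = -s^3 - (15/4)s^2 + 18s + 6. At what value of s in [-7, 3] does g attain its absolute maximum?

-7

The derivative is -3s^2 - (15/2)s + 18, which vanishes at s = -4 and s = 3/2.
Evaluating at the critical points and endpoints: g(-7) = 157/4, g(-4) = -62, g(3/2) = 339/16, g(3) = -3/4.
So the maximum is g(-7) = 157/4.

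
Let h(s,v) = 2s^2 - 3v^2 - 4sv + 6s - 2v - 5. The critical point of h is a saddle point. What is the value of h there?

∂h/∂s = 4s - 4v + 6 = 0 and ∂h/∂v = -4s - 6v - 2 = 0, so (s, v) = (-11/10, 2/5).
The Hessian has h_{ss} = 4, h_{vv} = -6, h_{sv} = -4, giving D = -40 < 0, so the point is a saddle point.
h(-11/10, 2/5) = -87/10.

-87/10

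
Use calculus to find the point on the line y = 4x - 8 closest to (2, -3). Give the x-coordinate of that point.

Minimize D(x)^2 = (x - 2)^2 + (4x - 5)^2.
d/dx[D^2] = 2(x - 2) + 2·4·(4x - 5) = 0 ⇒ x = 22/17.
Then y = -48/17 and the distance is √(9/17) ≈ 0.7276.

22/17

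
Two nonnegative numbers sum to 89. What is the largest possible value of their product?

7921/4

With x + y = 89, the product is P(x) = x(89 − x).
P'(x) = 89 − 2x = 0 gives x = 89/2; P'' = −2 < 0, so this is the maximum.
P = 89/2·89/2 = 7921/4.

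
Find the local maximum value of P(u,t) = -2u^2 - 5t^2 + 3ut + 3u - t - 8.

∂P/∂u = -4u + 3t + 3 = 0 and ∂P/∂t = 3u - 10t - 1 = 0, so (u, t) = (27/31, 5/31).
The Hessian has P_{uu} = -4, P_{tt} = -10, P_{ut} = 3, giving D = 31 > 0 with P_{uu} < 0, so the point is a local maximum.
P(27/31, 5/31) = -210/31.

-210/31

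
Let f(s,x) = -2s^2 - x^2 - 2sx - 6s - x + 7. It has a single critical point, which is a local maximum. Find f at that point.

∂f/∂s = -4s - 2x - 6 = 0 and ∂f/∂x = -2s - 2x - 1 = 0, so (s, x) = (-5/2, 2).
The Hessian has f_{ss} = -4, f_{xx} = -2, f_{sx} = -2, giving D = 4 > 0 with f_{ss} < 0, so the point is a local maximum.
f(-5/2, 2) = 27/2.

27/2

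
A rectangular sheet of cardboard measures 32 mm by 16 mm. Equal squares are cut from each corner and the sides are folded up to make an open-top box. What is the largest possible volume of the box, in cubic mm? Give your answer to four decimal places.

788.2756

With cut size x, the volume is V(x) = x(32 − 2x)(16 − 2x) for 0 < x < 8.
V'(x) = 12x^2 − 192x + 512. Setting V'(x) = 0 gives x ≈ 3.3812 (the root in (0, 8)).
V''(x) = 24x − 192 is negative there, so this is the maximum; V ≈ 788.2756.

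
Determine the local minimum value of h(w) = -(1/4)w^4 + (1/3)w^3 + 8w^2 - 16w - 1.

Critical points: h'(w) = -w^3 + w^2 + 16w - 16 vanishes at w = -4, 1, 4.
h''(w) = -3w^2 + 2w + 16. h''(-4) = -40 < 0 ⇒ local maximum; h''(1) = 15 > 0 ⇒ local minimum; h''(4) = -24 < 0 ⇒ local maximum.
So the local minimum value is h(1) = -107/12.

-107/12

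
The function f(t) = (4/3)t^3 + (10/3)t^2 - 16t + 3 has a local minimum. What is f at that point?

f'(t) = 4t^2 + (20/3)t - 16 = 0 at t = -3, 4/3.
f''(t) = 8t + 20/3. f''(-3) = -52/3 < 0 ⇒ local maximum; f''(4/3) = 52/3 > 0 ⇒ local minimum.
So the local minimum value is f(4/3) = -749/81.

-749/81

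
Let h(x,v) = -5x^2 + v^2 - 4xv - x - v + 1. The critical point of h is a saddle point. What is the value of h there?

1

∂h/∂x = -10x - 4v - 1 = 0 and ∂h/∂v = -4x + 2v - 1 = 0, so (x, v) = (-1/6, 1/6).
The Hessian has h_{xx} = -10, h_{vv} = 2, h_{xv} = -4, giving D = -36 < 0, so the point is a saddle point.
h(-1/6, 1/6) = 1.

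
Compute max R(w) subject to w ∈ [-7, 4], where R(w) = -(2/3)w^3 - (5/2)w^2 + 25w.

R'(w) = -2w^2 - 5w + 25, which vanishes at w = -5 and w = 5/2.
Evaluating at the critical points and endpoints: R(-7) = -413/6,  R(-5) = -625/6,  R(5/2) = 875/24,  R(4) = 52/3.
Hence the absolute maximum is 875/24 at w = 5/2.

875/24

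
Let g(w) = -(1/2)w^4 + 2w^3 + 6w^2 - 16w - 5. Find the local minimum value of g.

-27/2

g'(w) = -2w^3 + 6w^2 + 12w - 16. Setting g'(w) = 0 gives w ∈ {-2, 1, 4}.
Since g''(w) = -6w^2 + 12w + 12, we get g''(-2) = -36 < 0 ⇒ local maximum; g''(1) = 18 > 0 ⇒ local minimum; g''(4) = -36 < 0 ⇒ local maximum.
So the local minimum value is g(1) = -27/2.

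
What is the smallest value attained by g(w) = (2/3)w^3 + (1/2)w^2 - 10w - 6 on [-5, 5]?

g'(w) = 2w^2 + w - 10, which vanishes at w = -5/2 and w = 2.
Candidates: g(-5) = -161/6; g(-5/2) = 281/24; g(2) = -56/3; g(5) = 239/6.
So the minimum is g(-5) = -161/6.

-161/6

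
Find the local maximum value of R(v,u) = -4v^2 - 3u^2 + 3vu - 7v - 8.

-55/13

∂R/∂v = -8v + 3u - 7 = 0 and ∂R/∂u = 3v - 6u = 0, so (v, u) = (-14/13, -7/13).
The Hessian has R_{vv} = -8, R_{uu} = -6, R_{vu} = 3, giving D = 39 > 0 with R_{vv} < 0, so the point is a local maximum.
R(-14/13, -7/13) = -55/13.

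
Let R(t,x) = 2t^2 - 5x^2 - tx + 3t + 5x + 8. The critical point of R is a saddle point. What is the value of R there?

348/41

∂R/∂t = 4t - x + 3 = 0 and ∂R/∂x = -t - 10x + 5 = 0, so (t, x) = (-25/41, 23/41).
The Hessian has R_{tt} = 4, R_{xx} = -10, R_{tx} = -1, giving D = -41 < 0, so the point is a saddle point.
R(-25/41, 23/41) = 348/41.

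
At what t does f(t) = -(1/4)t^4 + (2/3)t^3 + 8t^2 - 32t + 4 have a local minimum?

f'(t) = -t^3 + 2t^2 + 16t - 32 = 0 at t = -4, 2, 4.
Second-derivative test with f''(t) = -3t^2 + 4t + 16: f''(-4) = -48 < 0 ⇒ local maximum; f''(2) = 12 > 0 ⇒ local minimum; f''(4) = -16 < 0 ⇒ local maximum.
The local minimum is f(2) = -80/3.

2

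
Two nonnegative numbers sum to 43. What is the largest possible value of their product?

With x + y = 43, the product is P(x) = x(43 − x).
P'(x) = 43 − 2x = 0 gives x = 43/2; P'' = −2 < 0, so this is the maximum.
P = 43/2·43/2 = 1849/4.

1849/4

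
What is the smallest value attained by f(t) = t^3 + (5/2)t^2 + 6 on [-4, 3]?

f'(t) = 3t^2 + 5t, which vanishes at t = -5/3 and t = 0.
Candidates: f(-4) = -18, f(-5/3) = 449/54, f(0) = 6, f(3) = 111/2.
So the minimum is f(-4) = -18.

-18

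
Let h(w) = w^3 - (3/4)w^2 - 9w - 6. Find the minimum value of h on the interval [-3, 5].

-19

Differentiating, h'(w) = 3w^2 - (3/2)w - 9; which vanishes at w = -3/2 and w = 2.
Candidates: h(-3) = -51/4; h(-3/2) = 39/16; h(2) = -19; h(5) = 221/4.
So the minimum is h(2) = -19.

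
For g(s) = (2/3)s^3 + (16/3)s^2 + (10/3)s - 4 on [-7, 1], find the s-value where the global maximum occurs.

The derivative is 2s^2 + (32/3)s + 10/3, which vanishes at s = -5 and s = -1/3.
Evaluating at the critical points and endpoints: g(-7) = 16/3, g(-5) = 88/3, g(-1/3) = -368/81, g(1) = 16/3.
Hence the absolute maximum is 88/3 at s = -5.

-5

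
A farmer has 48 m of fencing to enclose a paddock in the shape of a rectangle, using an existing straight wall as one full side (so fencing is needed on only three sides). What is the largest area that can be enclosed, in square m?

Let the sides perpendicular to the wall have length x and the parallel side y, so 2x + y = 48 and the area is A = xy = x(48 − 2x).
A'(x) = 48 − 4x = 0 gives x = 12, and A''(x) = −4 < 0 confirms a maximum.
Then y = 48 − 2·12 = 24 and A = 288.

288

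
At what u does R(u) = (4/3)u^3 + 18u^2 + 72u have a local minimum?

Critical points: R'(u) = 4u^2 + 36u + 72 vanishes at u = -6, -3.
R''(u) = 8u + 36. R''(-6) = -12 < 0 ⇒ local maximum; R''(-3) = 12 > 0 ⇒ local minimum.
Thus R has its local minimum at u = -3, with value -90.

-3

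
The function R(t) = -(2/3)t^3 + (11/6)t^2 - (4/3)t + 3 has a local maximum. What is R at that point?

235/81

R'(t) = -2t^2 + (11/3)t - 4/3. Setting R'(t) = 0 gives t ∈ {1/2, 4/3}.
R''(t) = -4t + 11/3. R''(1/2) = 5/3 > 0 ⇒ local minimum; R''(4/3) = -5/3 < 0 ⇒ local maximum.
Thus R has its local maximum at t = 4/3, with value 235/81.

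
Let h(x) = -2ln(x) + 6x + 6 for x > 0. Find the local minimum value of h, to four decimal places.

h'(x) = -2/x + 6 = 0 gives x = 1/3.
h''(x) = 2/x², which is positive for x > 0, so this is a local minimum.
h(1/3) = -2·ln(1/3) + 2 + 6 ≈ 10.1972.

10.1972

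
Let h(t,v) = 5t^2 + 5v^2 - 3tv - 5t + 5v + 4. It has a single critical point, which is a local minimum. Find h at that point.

∂h/∂t = 10t - 3v - 5 = 0 and ∂h/∂v = -3t + 10v + 5 = 0, so (t, v) = (5/13, -5/13).
The Hessian has h_{tt} = 10, h_{vv} = 10, h_{tv} = -3, giving D = 91 > 0 with h_{tt} > 0, so the point is a local minimum.
h(5/13, -5/13) = 27/13.

27/13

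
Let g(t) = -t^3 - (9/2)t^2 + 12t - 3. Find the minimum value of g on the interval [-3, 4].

g'(t) = -3t^2 - 9t + 12, whose only zero in [-3, 4] is t = 1.
Evaluating at the critical points and endpoints: g(-3) = -105/2, g(1) = 7/2, g(4) = -91.
The minimum over the interval is -91, attained at t = 4.

-91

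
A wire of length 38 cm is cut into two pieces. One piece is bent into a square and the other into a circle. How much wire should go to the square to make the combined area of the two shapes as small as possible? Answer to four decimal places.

Let x be the length used for the square. Square side x/4; circle radius (38−x)/(2π).
A(x) = (x/4)² + π·((38−x)/(2π))² = x²/16 + (38−x)²/(4π) for 0 ≤ x ≤ 38. A'(x) = x/8 − (38−x)/(2π) = 0 gives x = 4·38/(π+4) ≈ 21.2838.
A'' = 1/8 + 1/(2π) > 0, so this gives the minimum combined area; x ≈ 21.2838 cm to the square.

21.2838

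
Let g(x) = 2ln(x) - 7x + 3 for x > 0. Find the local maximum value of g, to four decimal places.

-1.5055

g'(x) = 2/x − 7 = 0 gives x = 2/7.
g''(x) = -2/x², which is negative for x > 0, so this is a local maximum.
g(2/7) = 2·ln(2/7) - 2 + 3 ≈ -1.5055.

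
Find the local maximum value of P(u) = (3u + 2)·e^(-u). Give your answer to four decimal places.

2.1496

Differentiating with the product rule gives P'(u) = (-3u + 1)·e^(-u). Since e^(-u) > 0, the only critical point is u = 1/3.
P''(1/3) has the same sign as -3 < 0, so this is a local maximum.
P(1/3) = (3)·e^(-1/3) ≈ 2.1496.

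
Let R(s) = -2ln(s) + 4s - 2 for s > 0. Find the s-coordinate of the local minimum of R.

1/2

R'(s) = -2/s + 4 = 0 gives s = 1/2.
R''(s) = 2/s², which is positive for s > 0, so this is a local minimum.
R(1/2) = -2·ln(1/2) + 2 - 2 ≈ 1.3863.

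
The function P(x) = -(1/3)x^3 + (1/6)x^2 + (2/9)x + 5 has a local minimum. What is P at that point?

Critical points: P'(x) = -x^2 + (1/3)x + 2/9 vanishes at x = -1/3, 2/3.
P''(x) = -2x + 1/3. P''(-1/3) = 1 > 0 ⇒ local minimum; P''(2/3) = -1 < 0 ⇒ local maximum.
The local minimum is P(-1/3) = 803/162.

803/162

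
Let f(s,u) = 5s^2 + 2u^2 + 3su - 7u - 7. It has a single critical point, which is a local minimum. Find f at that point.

-462/31

∂f/∂s = 10s + 3u = 0 and ∂f/∂u = 3s + 4u - 7 = 0, so (s, u) = (-21/31, 70/31).
The Hessian has f_{ss} = 10, f_{uu} = 4, f_{su} = 3, giving D = 31 > 0 with f_{ss} > 0, so the point is a local minimum.
f(-21/31, 70/31) = -462/31.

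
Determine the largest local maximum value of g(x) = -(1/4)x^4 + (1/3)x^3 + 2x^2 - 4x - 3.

19/3

Critical points: g'(x) = -x^3 + x^2 + 4x - 4 vanishes at x = -2, 1, 2.
Since g''(x) = -3x^2 + 2x + 4, we get g''(-2) = -12 < 0 ⇒ local maximum; g''(1) = 3 > 0 ⇒ local minimum; g''(2) = -4 < 0 ⇒ local maximum.
Thus g has its largest local maximum at x = -2, with value 19/3.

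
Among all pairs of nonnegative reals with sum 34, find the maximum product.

With x + y = 34, the product is P(x) = x(34 − x).
P'(x) = 34 − 2x = 0 gives x = 17; P'' = −2 < 0, so this is the maximum.
P = 17·17 = 289.

289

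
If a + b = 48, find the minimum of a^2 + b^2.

With a + b = 48, a^2 + b^2 = a^2 + (48 − a)^2.
The derivative 2a − 2(48 − a) = 4a − 96 vanishes at a = 24; second derivative 4 > 0, a minimum.
The minimum is 2·(24)^2 = 1152.

1152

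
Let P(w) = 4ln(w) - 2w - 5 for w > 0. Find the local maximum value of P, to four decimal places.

-6.2274

P'(w) = 4/w − 2 = 0 gives w = 2.
P''(w) = -4/w², which is negative for w > 0, so this is a local maximum.
P(2) = 4·ln(2) - 4 - 5 ≈ -6.2274.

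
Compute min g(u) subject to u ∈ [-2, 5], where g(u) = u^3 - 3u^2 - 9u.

Differentiating, g'(u) = 3u^2 - 6u - 9; which vanishes at u = -1 and u = 3.
Candidates: g(-2) = -2, g(-1) = 5, g(3) = -27, g(5) = 5.
Hence the absolute minimum is -27 at u = 3.

-27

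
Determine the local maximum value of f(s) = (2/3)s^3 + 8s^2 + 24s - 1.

f'(s) = 2s^2 + 16s + 24. Setting f'(s) = 0 gives s ∈ {-6, -2}.
Since f''(s) = 4s + 16, we get f''(-6) = -8 < 0 ⇒ local maximum; f''(-2) = 8 > 0 ⇒ local minimum.
So the local maximum value is f(-6) = -1.

-1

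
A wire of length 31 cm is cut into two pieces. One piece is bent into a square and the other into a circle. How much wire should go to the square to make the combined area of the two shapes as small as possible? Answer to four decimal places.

Let x be the length used for the square. Square side x/4; circle radius (31−x)/(2π).
A(x) = (x/4)² + π·((31−x)/(2π))² = x²/16 + (31−x)²/(4π) for 0 ≤ x ≤ 31. A'(x) = x/8 − (31−x)/(2π) = 0 gives x = 4·31/(π+4) ≈ 17.3631.
A'' = 1/8 + 1/(2π) > 0, so this gives the minimum combined area; x ≈ 17.3631 cm to the square.

17.3631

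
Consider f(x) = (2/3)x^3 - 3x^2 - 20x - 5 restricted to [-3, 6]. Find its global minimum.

-290/3

f'(x) = 2x^2 - 6x - 20, which vanishes at x = -2 and x = 5.
Evaluating at the critical points and endpoints: f(-3) = 10,  f(-2) = 53/3,  f(5) = -290/3,  f(6) = -89.
Hence the absolute minimum is -290/3 at x = 5.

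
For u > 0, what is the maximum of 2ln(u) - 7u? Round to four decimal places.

R'(u) = 2/u − 7 = 0 gives u = 2/7.
R''(u) = -2/u², which is negative for u > 0, so this is a local maximum.
R(2/7) = 2·ln(2/7) - 2 ≈ -4.5055.

-4.5055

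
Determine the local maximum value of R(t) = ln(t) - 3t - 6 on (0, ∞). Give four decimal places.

-8.0986

R'(t) = 1/t − 3 = 0 gives t = 1/3.
R''(t) = -1/t², which is negative for t > 0, so this is a local maximum.
R(1/3) = 1·ln(1/3) - 1 - 6 ≈ -8.0986.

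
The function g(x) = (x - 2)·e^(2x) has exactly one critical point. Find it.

3/2

Differentiating with the product rule gives g'(x) = (2x - 3)·e^(2x). Since e^(2x) > 0, the only critical point is x = 3/2.
g''(3/2) has the same sign as 2 > 0, so this is a local minimum.
g(3/2) = (-1/2)·e^(3) ≈ -10.0428.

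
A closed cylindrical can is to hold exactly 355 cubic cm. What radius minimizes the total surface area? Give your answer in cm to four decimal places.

With radius r and height h, πr²h = 355 so h = 355/(πr²), and S(r) = 2πr² + 2πrh = 2πr² + 2·355/r.
S'(r) = 4πr − 2·355/r² = 0 ⇒ r³ = 355/(2π), so r ≈ 3.8372 and h = 2r ≈ 7.6744.
S''(r) = 4π + 4·355/r³ > 0, so this is the minimum; S ≈ 277.5450.

3.8372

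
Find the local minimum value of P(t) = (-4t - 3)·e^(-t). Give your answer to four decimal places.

P'(t) = (-4)·e^(-t) + (-4t - 3)·(-1)·e^(-t) = (4t - 1)·e^(-t). Since e^(-t) > 0, the only critical point is t = 1/4.
P''(1/4) has the same sign as 4 > 0, so this is a local minimum.
P(1/4) = (-4)·e^(-1/4) ≈ -3.1152.

-3.1152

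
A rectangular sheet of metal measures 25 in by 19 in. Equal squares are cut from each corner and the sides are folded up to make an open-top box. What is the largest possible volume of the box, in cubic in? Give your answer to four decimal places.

With cut size x, the volume is V(x) = x(25 − 2x)(19 − 2x) for 0 < x < 9.5.
V'(x) = 12x^2 − 176x + 475. Setting V'(x) = 0 gives x ≈ 3.5658 (the root in (0, 9.5)).
V''(x) = 24x − 176 is negative there, so this is the maximum; V ≈ 756.1968.

756.1968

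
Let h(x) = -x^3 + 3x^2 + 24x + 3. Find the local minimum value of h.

h'(x) = -3x^2 + 6x + 24 = 0 at x = -2, 4.
Since h''(x) = -6x + 6, we get h''(-2) = 18 > 0 ⇒ local minimum; h''(4) = -18 < 0 ⇒ local maximum.
The local minimum is h(-2) = -25.

-25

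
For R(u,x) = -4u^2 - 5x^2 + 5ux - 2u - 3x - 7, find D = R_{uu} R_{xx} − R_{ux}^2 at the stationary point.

∂R/∂u = -8u + 5x - 2 = 0 and ∂R/∂x = 5u - 10x - 3 = 0, so (u, x) = (-7/11, -34/55).
The Hessian has R_{uu} = -8, R_{xx} = -10, R_{ux} = 5, giving D = 55 > 0 with R_{uu} < 0, so the point is a local maximum.
D = (-8)·(-10) − (5)^2 = 55.

55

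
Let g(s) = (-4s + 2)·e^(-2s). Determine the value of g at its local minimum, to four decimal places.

-0.2707

Differentiating with the product rule gives g'(s) = (8s - 8)·e^(-2s). Since e^(-2s) > 0, the only critical point is s = 1.
g''(1) has the same sign as 8 > 0, so this is a local minimum.
g(1) = (-2)·e^(-2) ≈ -0.2707.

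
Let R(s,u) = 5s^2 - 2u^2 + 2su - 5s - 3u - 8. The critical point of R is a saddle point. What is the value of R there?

∂R/∂s = 10s + 2u - 5 = 0 and ∂R/∂u = 2s - 4u - 3 = 0, so (s, u) = (13/22, -5/11).
The Hessian has R_{ss} = 10, R_{uu} = -4, R_{su} = 2, giving D = -44 < 0, so the point is a saddle point.
R(13/22, -5/11) = -387/44.

-387/44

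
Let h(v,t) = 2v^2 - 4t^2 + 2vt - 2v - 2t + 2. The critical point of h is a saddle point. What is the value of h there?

14/9

∂h/∂v = 4v + 2t - 2 = 0 and ∂h/∂t = 2v - 8t - 2 = 0, so (v, t) = (5/9, -1/9).
The Hessian has h_{vv} = 4, h_{tt} = -8, h_{vt} = 2, giving D = -36 < 0, so the point is a saddle point.
h(5/9, -1/9) = 14/9.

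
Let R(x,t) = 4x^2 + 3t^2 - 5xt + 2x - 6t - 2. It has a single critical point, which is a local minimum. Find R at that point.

∂R/∂x = 8x - 5t + 2 = 0 and ∂R/∂t = -5x + 6t - 6 = 0, so (x, t) = (18/23, 38/23).
The Hessian has R_{xx} = 8, R_{tt} = 6, R_{xt} = -5, giving D = 23 > 0 with R_{xx} > 0, so the point is a local minimum.
R(18/23, 38/23) = -142/23.

-142/23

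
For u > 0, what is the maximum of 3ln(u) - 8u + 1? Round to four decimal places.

f'(u) = 3/u − 8 = 0 gives u = 3/8.
f''(u) = -3/u², which is negative for u > 0, so this is a local maximum.
f(3/8) = 3·ln(3/8) - 3 + 1 ≈ -4.9425.

-4.9425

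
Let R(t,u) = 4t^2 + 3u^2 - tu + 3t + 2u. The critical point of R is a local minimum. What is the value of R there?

-49/47

∂R/∂t = 8t - u + 3 = 0 and ∂R/∂u = -t + 6u + 2 = 0, so (t, u) = (-20/47, -19/47).
The Hessian has R_{tt} = 8, R_{uu} = 6, R_{tu} = -1, giving D = 47 > 0 with R_{tt} > 0, so the point is a local minimum.
R(-20/47, -19/47) = -49/47.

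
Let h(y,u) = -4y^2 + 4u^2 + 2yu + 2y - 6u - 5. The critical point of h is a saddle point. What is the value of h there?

∂h/∂y = -8y + 2u + 2 = 0 and ∂h/∂u = 2y + 8u - 6 = 0, so (y, u) = (7/17, 11/17).
The Hessian has h_{yy} = -8, h_{uu} = 8, h_{yu} = 2, giving D = -68 < 0, so the point is a saddle point.
h(7/17, 11/17) = -111/17.

-111/17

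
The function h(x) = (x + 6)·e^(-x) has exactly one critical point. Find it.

-5

h'(x) = 1·e^(-x) + (x + 6)·(-1)·e^(-x) = (-x - 5)·e^(-x). Since e^(-x) > 0, the only critical point is x = -5.
h''(-5) has the same sign as -1 < 0, so this is a local maximum.
h(-5) = (1)·e^(5) ≈ 148.4132.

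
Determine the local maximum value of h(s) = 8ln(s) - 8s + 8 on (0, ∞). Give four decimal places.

h'(s) = 8/s − 8 = 0 gives s = 1.
h''(s) = -8/s², which is negative for s > 0, so this is a local maximum.
h(1) = 8·ln(1) - 8 + 8 ≈ 0.0000.

0.0000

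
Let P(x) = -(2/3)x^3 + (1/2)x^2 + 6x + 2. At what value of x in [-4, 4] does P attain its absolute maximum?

Differentiating, P'(x) = -2x^2 + x + 6; which vanishes at x = -3/2 and x = 2.
Candidates: P(-4) = 86/3; P(-3/2) = -29/8; P(2) = 32/3; P(4) = -26/3.
So the maximum is P(-4) = 86/3.

-4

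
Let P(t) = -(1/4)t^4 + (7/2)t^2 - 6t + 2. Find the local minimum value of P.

P'(t) = -t^3 + 7t - 6 = 0 at t = -3, 1, 2.
Second-derivative test with P''(t) = -3t^2 + 7: P''(-3) = -20 < 0 ⇒ local maximum; P''(1) = 4 > 0 ⇒ local minimum; P''(2) = -5 < 0 ⇒ local maximum.
So the local minimum value is P(1) = -3/4.

-3/4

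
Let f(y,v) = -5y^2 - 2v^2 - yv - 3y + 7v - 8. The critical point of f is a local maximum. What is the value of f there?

∂f/∂y = -10y - v - 3 = 0 and ∂f/∂v = -y - 4v + 7 = 0, so (y, v) = (-19/39, 73/39).
The Hessian has f_{yy} = -10, f_{vv} = -4, f_{yv} = -1, giving D = 39 > 0 with f_{yy} < 0, so the point is a local maximum.
f(-19/39, 73/39) = -28/39.

-28/39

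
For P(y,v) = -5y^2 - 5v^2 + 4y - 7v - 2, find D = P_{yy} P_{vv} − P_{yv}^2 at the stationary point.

100

∂P/∂y = -10y + 4 = 0 and ∂P/∂v = -10v - 7 = 0, so (y, v) = (2/5, -7/10).
The Hessian has P_{yy} = -10, P_{vv} = -10, P_{yv} = 0, giving D = 100 > 0 with P_{yy} < 0, so the point is a local maximum.
D = (-10)·(-10) − (0)^2 = 100.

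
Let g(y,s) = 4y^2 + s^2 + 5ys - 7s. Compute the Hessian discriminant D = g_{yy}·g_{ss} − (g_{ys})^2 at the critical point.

∂g/∂y = 8y + 5s = 0 and ∂g/∂s = 5y + 2s - 7 = 0, so (y, s) = (35/9, -56/9).
The Hessian has g_{yy} = 8, g_{ss} = 2, g_{ys} = 5, giving D = -9 < 0, so the point is a saddle point.
D = (8)·(2) − (5)^2 = -9.

-9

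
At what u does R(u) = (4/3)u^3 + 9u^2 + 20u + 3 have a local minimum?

R'(u) = 4u^2 + 18u + 20 = 0 at u = -5/2, -2.
R''(u) = 8u + 18. R''(-5/2) = -2 < 0 ⇒ local maximum; R''(-2) = 2 > 0 ⇒ local minimum.
The local minimum is R(-2) = -35/3.

-2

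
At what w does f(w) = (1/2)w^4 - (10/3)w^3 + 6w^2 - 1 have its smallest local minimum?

0

f'(w) = 2w^3 - 10w^2 + 12w. Setting f'(w) = 0 gives w ∈ {0, 2, 3}.
Since f''(w) = 6w^2 - 20w + 12, we get f''(0) = 12 > 0 ⇒ local minimum; f''(2) = -4 < 0 ⇒ local maximum; f''(3) = 6 > 0 ⇒ local minimum.
The smallest local minimum is f(0) = -1.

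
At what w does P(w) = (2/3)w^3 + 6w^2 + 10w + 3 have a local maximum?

P'(w) = 2w^2 + 12w + 10. Setting P'(w) = 0 gives w ∈ {-5, -1}.
Since P''(w) = 4w + 12, we get P''(-5) = -8 < 0 ⇒ local maximum; P''(-1) = 8 > 0 ⇒ local minimum.
Thus P has its local maximum at w = -5, with value 59/3.

-5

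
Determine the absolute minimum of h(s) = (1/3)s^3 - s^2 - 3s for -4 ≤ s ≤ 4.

-76/3

Differentiating, h'(s) = s^2 - 2s - 3; which vanishes at s = -1 and s = 3.
Compare values at every candidate in [-4, 4]: h(-4) = -76/3, h(-1) = 5/3, h(3) = -9, h(4) = -20/3.
Hence the absolute minimum is -76/3 at s = -4.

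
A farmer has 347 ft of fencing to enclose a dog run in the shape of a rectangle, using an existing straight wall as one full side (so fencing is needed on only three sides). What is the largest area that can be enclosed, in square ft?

Let the sides perpendicular to the wall have length x and the parallel side y, so 2x + y = 347 and the area is A = xy = x(347 − 2x).
A'(x) = 347 − 4x = 0 gives x = 347/4, and A''(x) = −4 < 0 confirms a maximum.
Then y = 347 − 2·347/4 = 347/2 and A = 120409/8.

120409/8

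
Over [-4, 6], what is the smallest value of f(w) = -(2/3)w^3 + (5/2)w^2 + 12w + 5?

-41/8

f'(w) = -2w^2 + 5w + 12, which vanishes at w = -3/2 and w = 4.
Compare values at every candidate in [-4, 6]: f(-4) = 119/3, f(-3/2) = -41/8, f(4) = 151/3, f(6) = 23.
Hence the absolute minimum is -41/8 at w = -3/2.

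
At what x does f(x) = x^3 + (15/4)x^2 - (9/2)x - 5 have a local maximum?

-3

f'(x) = 3x^2 + (15/2)x - 9/2. Setting f'(x) = 0 gives x ∈ {-3, 1/2}.
f''(x) = 6x + 15/2. f''(-3) = -21/2 < 0 ⇒ local maximum; f''(1/2) = 21/2 > 0 ⇒ local minimum.
So the local maximum value is f(-3) = 61/4.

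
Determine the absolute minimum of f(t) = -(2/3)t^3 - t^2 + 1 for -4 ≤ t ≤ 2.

f'(t) = -2t^2 - 2t, which vanishes at t = -1 and t = 0.
Candidates: f(-4) = 83/3; f(-1) = 2/3; f(0) = 1; f(2) = -25/3.
Hence the absolute minimum is -25/3 at t = 2.

-25/3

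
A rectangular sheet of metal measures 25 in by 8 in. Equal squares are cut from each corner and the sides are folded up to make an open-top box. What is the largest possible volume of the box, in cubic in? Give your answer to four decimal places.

169.4972

With cut size x, the volume is V(x) = x(25 − 2x)(8 − 2x) for 0 < x < 4.
V'(x) = 12x^2 − 132x + 200. Setting V'(x) = 0 gives x ≈ 1.8144 (the root in (0, 4)).
V''(x) = 24x − 132 is negative there, so this is the maximum; V ≈ 169.4972.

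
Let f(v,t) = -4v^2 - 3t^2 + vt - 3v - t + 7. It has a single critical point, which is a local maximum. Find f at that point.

∂f/∂v = -8v + t - 3 = 0 and ∂f/∂t = v - 6t - 1 = 0, so (v, t) = (-19/47, -11/47).
The Hessian has f_{vv} = -8, f_{tt} = -6, f_{vt} = 1, giving D = 47 > 0 with f_{vv} < 0, so the point is a local maximum.
f(-19/47, -11/47) = 363/47.

363/47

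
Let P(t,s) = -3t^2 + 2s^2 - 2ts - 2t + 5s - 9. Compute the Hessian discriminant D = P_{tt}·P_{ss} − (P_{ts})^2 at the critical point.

∂P/∂t = -6t - 2s - 2 = 0 and ∂P/∂s = -2t + 4s + 5 = 0, so (t, s) = (1/14, -17/14).
The Hessian has P_{tt} = -6, P_{ss} = 4, P_{ts} = -2, giving D = -28 < 0, so the point is a saddle point.
D = (-6)·(4) − (-2)^2 = -28.

-28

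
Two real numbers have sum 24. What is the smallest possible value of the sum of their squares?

With a + b = 24, a^2 + b^2 = a^2 + (24 − a)^2.
The derivative 2a − 2(24 − a) = 4a − 48 vanishes at a = 12; second derivative 4 > 0, a minimum.
The minimum is 2·(12)^2 = 288.

288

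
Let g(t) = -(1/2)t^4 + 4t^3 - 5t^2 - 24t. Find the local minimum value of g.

-99/2

g'(t) = -2t^3 + 12t^2 - 10t - 24 = 0 at t = -1, 3, 4.
Second-derivative test with g''(t) = -6t^2 + 24t - 10: g''(-1) = -40 < 0 ⇒ local maximum; g''(3) = 8 > 0 ⇒ local minimum; g''(4) = -10 < 0 ⇒ local maximum.
So the local minimum value is g(3) = -99/2.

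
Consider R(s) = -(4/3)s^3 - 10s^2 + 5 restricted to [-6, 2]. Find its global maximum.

5

Differentiating, R'(s) = -4s^2 - 20s; which vanishes at s = -5 and s = 0.
Candidates: R(-6) = -67,  R(-5) = -235/3,  R(0) = 5,  R(2) = -137/3.
Hence the absolute maximum is 5 at s = 0.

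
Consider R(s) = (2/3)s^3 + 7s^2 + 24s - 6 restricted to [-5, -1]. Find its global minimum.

-103/3

The derivative is 2s^2 + 14s + 24, which vanishes at s = -4 and s = -3.
Candidates: R(-5) = -103/3, R(-4) = -98/3, R(-3) = -33, R(-1) = -71/3.
The minimum over the interval is -103/3, attained at s = -5.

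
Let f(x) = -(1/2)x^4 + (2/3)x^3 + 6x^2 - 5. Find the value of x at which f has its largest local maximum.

f'(x) = -2x^3 + 2x^2 + 12x = 0 at x = -2, 0, 3.
Second-derivative test with f''(x) = -6x^2 + 4x + 12: f''(-2) = -20 < 0 ⇒ local maximum; f''(0) = 12 > 0 ⇒ local minimum; f''(3) = -30 < 0 ⇒ local maximum.
So the largest local maximum value is f(3) = 53/2.

3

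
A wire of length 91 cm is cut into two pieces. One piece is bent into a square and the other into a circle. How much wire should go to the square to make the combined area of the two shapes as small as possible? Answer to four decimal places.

Let x be the length used for the square. Square side x/4; circle radius (91−x)/(2π).
A(x) = (x/4)² + π·((91−x)/(2π))² = x²/16 + (91−x)²/(4π) for 0 ≤ x ≤ 91. A'(x) = x/8 − (91−x)/(2π) = 0 gives x = 4·91/(π+4) ≈ 50.9690.
A'' = 1/8 + 1/(2π) > 0, so this gives the minimum combined area; x ≈ 50.9690 cm to the square.

50.9690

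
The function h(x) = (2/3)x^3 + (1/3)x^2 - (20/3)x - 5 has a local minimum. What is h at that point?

h'(x) = 2x^2 + (2/3)x - 20/3. Setting h'(x) = 0 gives x ∈ {-2, 5/3}.
Since h''(x) = 4x + 2/3, we get h''(-2) = -22/3 < 0 ⇒ local maximum; h''(5/3) = 22/3 > 0 ⇒ local minimum.
So the local minimum value is h(5/3) = -980/81.

-980/81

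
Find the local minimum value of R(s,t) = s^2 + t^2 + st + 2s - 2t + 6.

2

∂R/∂s = 2s + t + 2 = 0 and ∂R/∂t = s + 2t - 2 = 0, so (s, t) = (-2, 2).
The Hessian has R_{ss} = 2, R_{tt} = 2, R_{st} = 1, giving D = 3 > 0 with R_{ss} > 0, so the point is a local minimum.
R(-2, 2) = 2.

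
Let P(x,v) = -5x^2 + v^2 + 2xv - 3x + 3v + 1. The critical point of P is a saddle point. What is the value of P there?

∂P/∂x = -10x + 2v - 3 = 0 and ∂P/∂v = 2x + 2v + 3 = 0, so (x, v) = (-1/2, -1).
The Hessian has P_{xx} = -10, P_{vv} = 2, P_{xv} = 2, giving D = -24 < 0, so the point is a saddle point.
P(-1/2, -1) = 1/4.

1/4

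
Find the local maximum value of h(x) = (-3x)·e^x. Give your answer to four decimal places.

h'(x) = (-3)·e^x + (-3x)·1·e^x = (-3x - 3)·e^x. Since e^x > 0, the only critical point is x = -1.
h''(-1) has the same sign as -3 < 0, so this is a local maximum.
h(-1) = (3)·e^(-1) ≈ 1.1036.

1.1036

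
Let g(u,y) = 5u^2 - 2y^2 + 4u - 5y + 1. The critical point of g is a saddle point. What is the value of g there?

∂g/∂u = 10u + 4 = 0 and ∂g/∂y = -4y - 5 = 0, so (u, y) = (-2/5, -5/4).
The Hessian has g_{uu} = 10, g_{yy} = -4, g_{uy} = 0, giving D = -40 < 0, so the point is a saddle point.
g(-2/5, -5/4) = 133/40.

133/40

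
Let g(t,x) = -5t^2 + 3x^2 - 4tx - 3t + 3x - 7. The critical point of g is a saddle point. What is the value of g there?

∂g/∂t = -10t - 4x - 3 = 0 and ∂g/∂x = -4t + 6x + 3 = 0, so (t, x) = (-3/38, -21/38).
The Hessian has g_{tt} = -10, g_{xx} = 6, g_{tx} = -4, giving D = -76 < 0, so the point is a saddle point.
g(-3/38, -21/38) = -293/38.

-293/38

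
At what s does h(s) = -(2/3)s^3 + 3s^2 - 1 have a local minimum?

0

h'(s) = -2s^2 + 6s. Setting h'(s) = 0 gives s ∈ {0, 3}.
Since h''(s) = -4s + 6, we get h''(0) = 6 > 0 ⇒ local minimum; h''(3) = -6 < 0 ⇒ local maximum.
The local minimum is h(0) = -1.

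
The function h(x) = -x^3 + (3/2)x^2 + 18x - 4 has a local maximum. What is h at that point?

h'(x) = -3x^2 + 3x + 18. Setting h'(x) = 0 gives x ∈ {-2, 3}.
Second-derivative test with h''(x) = -6x + 3: h''(-2) = 15 > 0 ⇒ local minimum; h''(3) = -15 < 0 ⇒ local maximum.
Thus h has its local maximum at x = 3, with value 73/2.

73/2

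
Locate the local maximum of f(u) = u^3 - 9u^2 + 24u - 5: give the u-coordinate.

2

f'(u) = 3u^2 - 18u + 24. Setting f'(u) = 0 gives u ∈ {2, 4}.
f''(u) = 6u - 18. f''(2) = -6 < 0 ⇒ local maximum; f''(4) = 6 > 0 ⇒ local minimum.
The local maximum is f(2) = 15.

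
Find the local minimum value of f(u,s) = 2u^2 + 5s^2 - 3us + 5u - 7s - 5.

-273/31

∂f/∂u = 4u - 3s + 5 = 0 and ∂f/∂s = -3u + 10s - 7 = 0, so (u, s) = (-29/31, 13/31).
The Hessian has f_{uu} = 4, f_{ss} = 10, f_{us} = -3, giving D = 31 > 0 with f_{uu} > 0, so the point is a local minimum.
f(-29/31, 13/31) = -273/31.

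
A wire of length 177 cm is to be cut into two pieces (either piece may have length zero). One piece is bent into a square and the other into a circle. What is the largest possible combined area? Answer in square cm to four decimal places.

2493.0826

Let x be the length used for the square. Square side x/4; circle radius (177−x)/(2π).
A(x) = (x/4)² + π·((177−x)/(2π))² = x²/16 + (177−x)²/(4π) for 0 ≤ x ≤ 177. A'(x) = x/8 − (177−x)/(2π) = 0 gives x = 4·177/(π+4) ≈ 99.1376.
A'' > 0, so the interior critical point is a minimum; the maximum is at an endpoint. A(0) = 2493.0826 and A(177) = 1958.0625, so the largest area is 2493.0826.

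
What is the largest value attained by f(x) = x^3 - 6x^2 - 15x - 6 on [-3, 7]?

2

f'(x) = 3x^2 - 12x - 15, which vanishes at x = -1 and x = 5.
Compare values at every candidate in [-3, 7]: f(-3) = -42,  f(-1) = 2,  f(5) = -106,  f(7) = -62.
The maximum over the interval is 2, attained at x = -1.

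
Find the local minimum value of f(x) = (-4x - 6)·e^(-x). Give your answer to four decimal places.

-6.5949

Differentiating with the product rule gives f'(x) = (4x + 2)·e^(-x). Since e^(-x) > 0, the only critical point is x = -1/2.
f''(-1/2) has the same sign as 4 > 0, so this is a local minimum.
f(-1/2) = (-4)·e^(1/2) ≈ -6.5949.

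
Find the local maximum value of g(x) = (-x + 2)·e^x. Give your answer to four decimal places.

2.7183

Differentiating with the product rule gives g'(x) = (-x + 1)·e^x. Since e^x > 0, the only critical point is x = 1.
g''(1) has the same sign as -1 < 0, so this is a local maximum.
g(1) = (1)·e^(1) ≈ 2.7183.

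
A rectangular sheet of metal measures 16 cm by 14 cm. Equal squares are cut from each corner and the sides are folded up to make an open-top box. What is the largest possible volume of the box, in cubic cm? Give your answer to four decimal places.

247.5083

With cut size x, the volume is V(x) = x(16 − 2x)(14 − 2x) for 0 < x < 7.
V'(x) = 12x^2 − 120x + 224. Setting V'(x) = 0 gives x ≈ 2.4834 (the root in (0, 7)).
V''(x) = 24x − 120 is negative there, so this is the maximum; V ≈ 247.5083.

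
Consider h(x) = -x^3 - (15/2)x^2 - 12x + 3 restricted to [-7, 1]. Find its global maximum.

125/2

The derivative is -3x^2 - 15x - 12, which vanishes at x = -4 and x = -1.
Evaluating at the critical points and endpoints: h(-7) = 125/2; h(-4) = -5; h(-1) = 17/2; h(1) = -35/2.
Hence the absolute maximum is 125/2 at x = -7.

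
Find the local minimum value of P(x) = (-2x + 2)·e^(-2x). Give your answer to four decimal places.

-0.0498

Differentiating with the product rule gives P'(x) = (4x - 6)·e^(-2x). Since e^(-2x) > 0, the only critical point is x = 3/2.
P''(3/2) has the same sign as 4 > 0, so this is a local minimum.
P(3/2) = (-1)·e^(-3) ≈ -0.0498.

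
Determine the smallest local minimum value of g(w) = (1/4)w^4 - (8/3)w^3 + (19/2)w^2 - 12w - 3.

Critical points: g'(w) = w^3 - 8w^2 + 19w - 12 vanishes at w = 1, 3, 4.
g''(w) = 3w^2 - 16w + 19. g''(1) = 6 > 0 ⇒ local minimum; g''(3) = -2 < 0 ⇒ local maximum; g''(4) = 3 > 0 ⇒ local minimum.
The smallest local minimum is g(1) = -95/12.

-95/12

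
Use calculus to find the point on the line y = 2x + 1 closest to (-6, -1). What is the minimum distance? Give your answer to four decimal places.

Minimize D(x)^2 = (x + 6)^2 + (2x + 2)^2.
d/dx[D^2] = 2(x + 6) + 2·2·(2x + 2) = 0 ⇒ x = -2.
Then y = -3 and the distance is √(20) ≈ 4.4721.

4.4721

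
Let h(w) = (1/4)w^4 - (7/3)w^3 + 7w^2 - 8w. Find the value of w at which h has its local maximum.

h'(w) = w^3 - 7w^2 + 14w - 8. Setting h'(w) = 0 gives w ∈ {1, 2, 4}.
Since h''(w) = 3w^2 - 14w + 14, we get h''(1) = 3 > 0 ⇒ local minimum; h''(2) = -2 < 0 ⇒ local maximum; h''(4) = 6 > 0 ⇒ local minimum.
Thus h has its local maximum at w = 2, with value -8/3.

2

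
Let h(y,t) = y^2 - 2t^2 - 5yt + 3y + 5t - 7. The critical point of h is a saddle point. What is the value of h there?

-149/33

∂h/∂y = 2y - 5t + 3 = 0 and ∂h/∂t = -5y - 4t + 5 = 0, so (y, t) = (13/33, 25/33).
The Hessian has h_{yy} = 2, h_{tt} = -4, h_{yt} = -5, giving D = -33 < 0, so the point is a saddle point.
h(13/33, 25/33) = -149/33.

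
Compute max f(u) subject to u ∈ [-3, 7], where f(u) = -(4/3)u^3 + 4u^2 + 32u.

320/3

The derivative is -4u^2 + 8u + 32, which vanishes at u = -2 and u = 4.
Candidates: f(-3) = -24; f(-2) = -112/3; f(4) = 320/3; f(7) = -112/3.
The maximum over the interval is 320/3, attained at u = 4.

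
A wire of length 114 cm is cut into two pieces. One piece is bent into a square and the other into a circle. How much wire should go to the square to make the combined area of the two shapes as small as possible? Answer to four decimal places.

63.8513

Let x be the length used for the square. Square side x/4; circle radius (114−x)/(2π).
A(x) = (x/4)² + π·((114−x)/(2π))² = x²/16 + (114−x)²/(4π) for 0 ≤ x ≤ 114. A'(x) = x/8 − (114−x)/(2π) = 0 gives x = 4·114/(π+4) ≈ 63.8513.
A'' = 1/8 + 1/(2π) > 0, so this gives the minimum combined area; x ≈ 63.8513 cm to the square.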